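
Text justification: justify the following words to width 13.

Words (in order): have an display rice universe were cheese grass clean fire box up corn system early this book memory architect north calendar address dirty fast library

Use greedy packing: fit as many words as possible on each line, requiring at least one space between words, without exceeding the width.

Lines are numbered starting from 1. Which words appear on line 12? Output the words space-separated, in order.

Answer: calendar

Derivation:
Line 1: ['have', 'an'] (min_width=7, slack=6)
Line 2: ['display', 'rice'] (min_width=12, slack=1)
Line 3: ['universe', 'were'] (min_width=13, slack=0)
Line 4: ['cheese', 'grass'] (min_width=12, slack=1)
Line 5: ['clean', 'fire'] (min_width=10, slack=3)
Line 6: ['box', 'up', 'corn'] (min_width=11, slack=2)
Line 7: ['system', 'early'] (min_width=12, slack=1)
Line 8: ['this', 'book'] (min_width=9, slack=4)
Line 9: ['memory'] (min_width=6, slack=7)
Line 10: ['architect'] (min_width=9, slack=4)
Line 11: ['north'] (min_width=5, slack=8)
Line 12: ['calendar'] (min_width=8, slack=5)
Line 13: ['address', 'dirty'] (min_width=13, slack=0)
Line 14: ['fast', 'library'] (min_width=12, slack=1)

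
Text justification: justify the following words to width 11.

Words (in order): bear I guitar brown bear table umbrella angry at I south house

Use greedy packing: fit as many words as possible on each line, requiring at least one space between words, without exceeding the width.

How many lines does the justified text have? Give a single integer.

Line 1: ['bear', 'I'] (min_width=6, slack=5)
Line 2: ['guitar'] (min_width=6, slack=5)
Line 3: ['brown', 'bear'] (min_width=10, slack=1)
Line 4: ['table'] (min_width=5, slack=6)
Line 5: ['umbrella'] (min_width=8, slack=3)
Line 6: ['angry', 'at', 'I'] (min_width=10, slack=1)
Line 7: ['south', 'house'] (min_width=11, slack=0)
Total lines: 7

Answer: 7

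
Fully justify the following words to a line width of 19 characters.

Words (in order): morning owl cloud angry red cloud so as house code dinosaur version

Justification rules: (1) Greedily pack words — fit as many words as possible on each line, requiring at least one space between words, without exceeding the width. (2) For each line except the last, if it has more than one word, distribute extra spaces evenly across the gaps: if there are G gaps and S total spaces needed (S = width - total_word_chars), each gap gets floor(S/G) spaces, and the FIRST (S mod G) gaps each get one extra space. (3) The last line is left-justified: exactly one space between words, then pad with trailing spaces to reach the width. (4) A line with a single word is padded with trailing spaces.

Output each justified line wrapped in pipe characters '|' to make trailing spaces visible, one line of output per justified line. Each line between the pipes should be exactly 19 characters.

Answer: |morning  owl  cloud|
|angry  red cloud so|
|as    house    code|
|dinosaur version   |

Derivation:
Line 1: ['morning', 'owl', 'cloud'] (min_width=17, slack=2)
Line 2: ['angry', 'red', 'cloud', 'so'] (min_width=18, slack=1)
Line 3: ['as', 'house', 'code'] (min_width=13, slack=6)
Line 4: ['dinosaur', 'version'] (min_width=16, slack=3)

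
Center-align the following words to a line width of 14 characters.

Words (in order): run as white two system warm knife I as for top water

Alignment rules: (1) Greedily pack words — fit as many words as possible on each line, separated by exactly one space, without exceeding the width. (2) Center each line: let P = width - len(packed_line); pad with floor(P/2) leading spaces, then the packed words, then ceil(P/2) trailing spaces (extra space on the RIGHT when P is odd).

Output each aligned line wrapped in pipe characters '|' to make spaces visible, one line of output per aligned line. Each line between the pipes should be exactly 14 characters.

Line 1: ['run', 'as', 'white'] (min_width=12, slack=2)
Line 2: ['two', 'system'] (min_width=10, slack=4)
Line 3: ['warm', 'knife', 'I'] (min_width=12, slack=2)
Line 4: ['as', 'for', 'top'] (min_width=10, slack=4)
Line 5: ['water'] (min_width=5, slack=9)

Answer: | run as white |
|  two system  |
| warm knife I |
|  as for top  |
|    water     |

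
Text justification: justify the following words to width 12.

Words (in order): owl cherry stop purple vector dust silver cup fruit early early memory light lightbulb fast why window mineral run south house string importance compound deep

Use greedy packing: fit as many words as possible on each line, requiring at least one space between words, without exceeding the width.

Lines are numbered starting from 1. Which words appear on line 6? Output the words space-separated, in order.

Line 1: ['owl', 'cherry'] (min_width=10, slack=2)
Line 2: ['stop', 'purple'] (min_width=11, slack=1)
Line 3: ['vector', 'dust'] (min_width=11, slack=1)
Line 4: ['silver', 'cup'] (min_width=10, slack=2)
Line 5: ['fruit', 'early'] (min_width=11, slack=1)
Line 6: ['early', 'memory'] (min_width=12, slack=0)
Line 7: ['light'] (min_width=5, slack=7)
Line 8: ['lightbulb'] (min_width=9, slack=3)
Line 9: ['fast', 'why'] (min_width=8, slack=4)
Line 10: ['window'] (min_width=6, slack=6)
Line 11: ['mineral', 'run'] (min_width=11, slack=1)
Line 12: ['south', 'house'] (min_width=11, slack=1)
Line 13: ['string'] (min_width=6, slack=6)
Line 14: ['importance'] (min_width=10, slack=2)
Line 15: ['compound'] (min_width=8, slack=4)
Line 16: ['deep'] (min_width=4, slack=8)

Answer: early memory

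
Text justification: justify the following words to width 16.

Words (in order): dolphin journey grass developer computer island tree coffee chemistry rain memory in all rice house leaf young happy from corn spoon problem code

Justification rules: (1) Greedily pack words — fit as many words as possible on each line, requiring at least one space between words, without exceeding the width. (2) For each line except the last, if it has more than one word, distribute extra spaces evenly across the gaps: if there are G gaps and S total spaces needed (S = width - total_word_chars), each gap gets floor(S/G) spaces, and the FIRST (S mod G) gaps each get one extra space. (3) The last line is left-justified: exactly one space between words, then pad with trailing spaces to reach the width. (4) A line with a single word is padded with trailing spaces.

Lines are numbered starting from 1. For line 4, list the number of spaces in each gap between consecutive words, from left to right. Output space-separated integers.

Answer: 6

Derivation:
Line 1: ['dolphin', 'journey'] (min_width=15, slack=1)
Line 2: ['grass', 'developer'] (min_width=15, slack=1)
Line 3: ['computer', 'island'] (min_width=15, slack=1)
Line 4: ['tree', 'coffee'] (min_width=11, slack=5)
Line 5: ['chemistry', 'rain'] (min_width=14, slack=2)
Line 6: ['memory', 'in', 'all'] (min_width=13, slack=3)
Line 7: ['rice', 'house', 'leaf'] (min_width=15, slack=1)
Line 8: ['young', 'happy', 'from'] (min_width=16, slack=0)
Line 9: ['corn', 'spoon'] (min_width=10, slack=6)
Line 10: ['problem', 'code'] (min_width=12, slack=4)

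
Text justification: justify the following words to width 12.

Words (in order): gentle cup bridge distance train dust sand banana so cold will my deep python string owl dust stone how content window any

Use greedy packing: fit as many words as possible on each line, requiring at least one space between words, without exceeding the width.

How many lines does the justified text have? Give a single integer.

Line 1: ['gentle', 'cup'] (min_width=10, slack=2)
Line 2: ['bridge'] (min_width=6, slack=6)
Line 3: ['distance'] (min_width=8, slack=4)
Line 4: ['train', 'dust'] (min_width=10, slack=2)
Line 5: ['sand', 'banana'] (min_width=11, slack=1)
Line 6: ['so', 'cold', 'will'] (min_width=12, slack=0)
Line 7: ['my', 'deep'] (min_width=7, slack=5)
Line 8: ['python'] (min_width=6, slack=6)
Line 9: ['string', 'owl'] (min_width=10, slack=2)
Line 10: ['dust', 'stone'] (min_width=10, slack=2)
Line 11: ['how', 'content'] (min_width=11, slack=1)
Line 12: ['window', 'any'] (min_width=10, slack=2)
Total lines: 12

Answer: 12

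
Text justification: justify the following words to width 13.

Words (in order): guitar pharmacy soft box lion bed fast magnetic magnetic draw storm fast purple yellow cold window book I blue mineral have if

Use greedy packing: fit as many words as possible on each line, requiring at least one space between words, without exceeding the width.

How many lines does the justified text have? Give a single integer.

Answer: 11

Derivation:
Line 1: ['guitar'] (min_width=6, slack=7)
Line 2: ['pharmacy', 'soft'] (min_width=13, slack=0)
Line 3: ['box', 'lion', 'bed'] (min_width=12, slack=1)
Line 4: ['fast', 'magnetic'] (min_width=13, slack=0)
Line 5: ['magnetic', 'draw'] (min_width=13, slack=0)
Line 6: ['storm', 'fast'] (min_width=10, slack=3)
Line 7: ['purple', 'yellow'] (min_width=13, slack=0)
Line 8: ['cold', 'window'] (min_width=11, slack=2)
Line 9: ['book', 'I', 'blue'] (min_width=11, slack=2)
Line 10: ['mineral', 'have'] (min_width=12, slack=1)
Line 11: ['if'] (min_width=2, slack=11)
Total lines: 11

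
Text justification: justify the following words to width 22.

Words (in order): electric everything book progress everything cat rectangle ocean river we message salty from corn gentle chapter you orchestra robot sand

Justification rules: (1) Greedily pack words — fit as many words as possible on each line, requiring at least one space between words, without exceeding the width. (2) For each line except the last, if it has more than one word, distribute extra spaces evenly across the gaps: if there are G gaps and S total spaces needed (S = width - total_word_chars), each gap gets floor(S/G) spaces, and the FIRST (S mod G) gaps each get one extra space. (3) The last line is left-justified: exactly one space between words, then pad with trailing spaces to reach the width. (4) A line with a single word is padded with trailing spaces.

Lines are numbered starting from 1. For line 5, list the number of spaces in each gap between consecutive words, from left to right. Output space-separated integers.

Answer: 2 1 1

Derivation:
Line 1: ['electric', 'everything'] (min_width=19, slack=3)
Line 2: ['book', 'progress'] (min_width=13, slack=9)
Line 3: ['everything', 'cat'] (min_width=14, slack=8)
Line 4: ['rectangle', 'ocean', 'river'] (min_width=21, slack=1)
Line 5: ['we', 'message', 'salty', 'from'] (min_width=21, slack=1)
Line 6: ['corn', 'gentle', 'chapter'] (min_width=19, slack=3)
Line 7: ['you', 'orchestra', 'robot'] (min_width=19, slack=3)
Line 8: ['sand'] (min_width=4, slack=18)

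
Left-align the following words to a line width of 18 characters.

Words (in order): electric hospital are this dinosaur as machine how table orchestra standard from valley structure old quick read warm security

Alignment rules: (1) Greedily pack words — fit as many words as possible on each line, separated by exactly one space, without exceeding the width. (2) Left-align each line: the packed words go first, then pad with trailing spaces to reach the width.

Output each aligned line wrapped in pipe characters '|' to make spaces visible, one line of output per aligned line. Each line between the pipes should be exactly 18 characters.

Answer: |electric hospital |
|are this dinosaur |
|as machine how    |
|table orchestra   |
|standard from     |
|valley structure  |
|old quick read    |
|warm security     |

Derivation:
Line 1: ['electric', 'hospital'] (min_width=17, slack=1)
Line 2: ['are', 'this', 'dinosaur'] (min_width=17, slack=1)
Line 3: ['as', 'machine', 'how'] (min_width=14, slack=4)
Line 4: ['table', 'orchestra'] (min_width=15, slack=3)
Line 5: ['standard', 'from'] (min_width=13, slack=5)
Line 6: ['valley', 'structure'] (min_width=16, slack=2)
Line 7: ['old', 'quick', 'read'] (min_width=14, slack=4)
Line 8: ['warm', 'security'] (min_width=13, slack=5)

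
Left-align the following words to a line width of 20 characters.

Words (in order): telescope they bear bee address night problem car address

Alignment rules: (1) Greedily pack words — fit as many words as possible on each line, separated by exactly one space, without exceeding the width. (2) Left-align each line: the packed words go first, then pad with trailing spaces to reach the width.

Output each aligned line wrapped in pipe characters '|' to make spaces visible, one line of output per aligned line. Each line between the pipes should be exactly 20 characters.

Answer: |telescope they bear |
|bee address night   |
|problem car address |

Derivation:
Line 1: ['telescope', 'they', 'bear'] (min_width=19, slack=1)
Line 2: ['bee', 'address', 'night'] (min_width=17, slack=3)
Line 3: ['problem', 'car', 'address'] (min_width=19, slack=1)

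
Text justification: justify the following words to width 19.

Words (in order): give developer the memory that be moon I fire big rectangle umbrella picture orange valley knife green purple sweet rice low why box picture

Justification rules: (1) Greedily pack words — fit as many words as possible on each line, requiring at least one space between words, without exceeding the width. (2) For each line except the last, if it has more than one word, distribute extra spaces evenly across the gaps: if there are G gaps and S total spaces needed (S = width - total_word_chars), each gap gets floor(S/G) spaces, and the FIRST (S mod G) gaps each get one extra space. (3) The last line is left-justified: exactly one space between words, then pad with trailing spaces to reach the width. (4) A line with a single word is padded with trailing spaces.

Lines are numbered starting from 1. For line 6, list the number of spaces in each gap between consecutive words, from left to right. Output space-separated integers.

Line 1: ['give', 'developer', 'the'] (min_width=18, slack=1)
Line 2: ['memory', 'that', 'be', 'moon'] (min_width=19, slack=0)
Line 3: ['I', 'fire', 'big'] (min_width=10, slack=9)
Line 4: ['rectangle', 'umbrella'] (min_width=18, slack=1)
Line 5: ['picture', 'orange'] (min_width=14, slack=5)
Line 6: ['valley', 'knife', 'green'] (min_width=18, slack=1)
Line 7: ['purple', 'sweet', 'rice'] (min_width=17, slack=2)
Line 8: ['low', 'why', 'box', 'picture'] (min_width=19, slack=0)

Answer: 2 1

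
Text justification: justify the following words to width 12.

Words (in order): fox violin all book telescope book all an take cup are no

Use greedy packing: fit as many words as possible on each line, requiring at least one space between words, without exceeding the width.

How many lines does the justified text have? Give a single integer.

Answer: 6

Derivation:
Line 1: ['fox', 'violin'] (min_width=10, slack=2)
Line 2: ['all', 'book'] (min_width=8, slack=4)
Line 3: ['telescope'] (min_width=9, slack=3)
Line 4: ['book', 'all', 'an'] (min_width=11, slack=1)
Line 5: ['take', 'cup', 'are'] (min_width=12, slack=0)
Line 6: ['no'] (min_width=2, slack=10)
Total lines: 6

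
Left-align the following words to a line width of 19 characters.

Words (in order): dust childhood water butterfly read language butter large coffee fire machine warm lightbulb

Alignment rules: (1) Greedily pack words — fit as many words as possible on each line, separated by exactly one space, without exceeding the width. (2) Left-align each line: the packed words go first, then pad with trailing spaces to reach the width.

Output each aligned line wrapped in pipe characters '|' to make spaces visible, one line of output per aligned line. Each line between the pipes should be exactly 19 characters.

Line 1: ['dust', 'childhood'] (min_width=14, slack=5)
Line 2: ['water', 'butterfly'] (min_width=15, slack=4)
Line 3: ['read', 'language'] (min_width=13, slack=6)
Line 4: ['butter', 'large', 'coffee'] (min_width=19, slack=0)
Line 5: ['fire', 'machine', 'warm'] (min_width=17, slack=2)
Line 6: ['lightbulb'] (min_width=9, slack=10)

Answer: |dust childhood     |
|water butterfly    |
|read language      |
|butter large coffee|
|fire machine warm  |
|lightbulb          |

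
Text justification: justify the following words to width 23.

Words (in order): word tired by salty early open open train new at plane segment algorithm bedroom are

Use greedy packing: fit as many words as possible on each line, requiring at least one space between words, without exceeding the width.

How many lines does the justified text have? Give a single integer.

Line 1: ['word', 'tired', 'by', 'salty'] (min_width=19, slack=4)
Line 2: ['early', 'open', 'open', 'train'] (min_width=21, slack=2)
Line 3: ['new', 'at', 'plane', 'segment'] (min_width=20, slack=3)
Line 4: ['algorithm', 'bedroom', 'are'] (min_width=21, slack=2)
Total lines: 4

Answer: 4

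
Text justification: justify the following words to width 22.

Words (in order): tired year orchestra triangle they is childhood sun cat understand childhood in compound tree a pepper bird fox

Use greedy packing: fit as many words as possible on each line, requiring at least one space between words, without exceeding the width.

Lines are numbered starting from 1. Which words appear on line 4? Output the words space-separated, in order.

Answer: understand childhood

Derivation:
Line 1: ['tired', 'year', 'orchestra'] (min_width=20, slack=2)
Line 2: ['triangle', 'they', 'is'] (min_width=16, slack=6)
Line 3: ['childhood', 'sun', 'cat'] (min_width=17, slack=5)
Line 4: ['understand', 'childhood'] (min_width=20, slack=2)
Line 5: ['in', 'compound', 'tree', 'a'] (min_width=18, slack=4)
Line 6: ['pepper', 'bird', 'fox'] (min_width=15, slack=7)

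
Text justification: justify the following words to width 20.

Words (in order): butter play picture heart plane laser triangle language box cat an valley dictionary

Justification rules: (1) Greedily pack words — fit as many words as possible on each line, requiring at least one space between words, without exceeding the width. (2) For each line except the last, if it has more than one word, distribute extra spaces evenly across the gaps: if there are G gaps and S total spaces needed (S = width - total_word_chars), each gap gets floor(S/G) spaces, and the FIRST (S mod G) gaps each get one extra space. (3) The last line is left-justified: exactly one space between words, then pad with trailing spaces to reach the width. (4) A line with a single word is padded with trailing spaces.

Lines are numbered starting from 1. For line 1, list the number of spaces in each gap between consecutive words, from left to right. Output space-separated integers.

Line 1: ['butter', 'play', 'picture'] (min_width=19, slack=1)
Line 2: ['heart', 'plane', 'laser'] (min_width=17, slack=3)
Line 3: ['triangle', 'language'] (min_width=17, slack=3)
Line 4: ['box', 'cat', 'an', 'valley'] (min_width=17, slack=3)
Line 5: ['dictionary'] (min_width=10, slack=10)

Answer: 2 1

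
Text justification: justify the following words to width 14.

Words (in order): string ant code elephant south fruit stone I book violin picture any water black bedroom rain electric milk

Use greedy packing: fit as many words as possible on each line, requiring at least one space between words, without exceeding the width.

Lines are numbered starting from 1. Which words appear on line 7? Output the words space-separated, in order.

Answer: black bedroom

Derivation:
Line 1: ['string', 'ant'] (min_width=10, slack=4)
Line 2: ['code', 'elephant'] (min_width=13, slack=1)
Line 3: ['south', 'fruit'] (min_width=11, slack=3)
Line 4: ['stone', 'I', 'book'] (min_width=12, slack=2)
Line 5: ['violin', 'picture'] (min_width=14, slack=0)
Line 6: ['any', 'water'] (min_width=9, slack=5)
Line 7: ['black', 'bedroom'] (min_width=13, slack=1)
Line 8: ['rain', 'electric'] (min_width=13, slack=1)
Line 9: ['milk'] (min_width=4, slack=10)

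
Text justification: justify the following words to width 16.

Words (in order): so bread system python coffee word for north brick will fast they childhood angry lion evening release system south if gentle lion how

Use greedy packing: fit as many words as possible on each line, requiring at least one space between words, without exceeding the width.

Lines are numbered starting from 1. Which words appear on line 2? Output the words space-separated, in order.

Line 1: ['so', 'bread', 'system'] (min_width=15, slack=1)
Line 2: ['python', 'coffee'] (min_width=13, slack=3)
Line 3: ['word', 'for', 'north'] (min_width=14, slack=2)
Line 4: ['brick', 'will', 'fast'] (min_width=15, slack=1)
Line 5: ['they', 'childhood'] (min_width=14, slack=2)
Line 6: ['angry', 'lion'] (min_width=10, slack=6)
Line 7: ['evening', 'release'] (min_width=15, slack=1)
Line 8: ['system', 'south', 'if'] (min_width=15, slack=1)
Line 9: ['gentle', 'lion', 'how'] (min_width=15, slack=1)

Answer: python coffee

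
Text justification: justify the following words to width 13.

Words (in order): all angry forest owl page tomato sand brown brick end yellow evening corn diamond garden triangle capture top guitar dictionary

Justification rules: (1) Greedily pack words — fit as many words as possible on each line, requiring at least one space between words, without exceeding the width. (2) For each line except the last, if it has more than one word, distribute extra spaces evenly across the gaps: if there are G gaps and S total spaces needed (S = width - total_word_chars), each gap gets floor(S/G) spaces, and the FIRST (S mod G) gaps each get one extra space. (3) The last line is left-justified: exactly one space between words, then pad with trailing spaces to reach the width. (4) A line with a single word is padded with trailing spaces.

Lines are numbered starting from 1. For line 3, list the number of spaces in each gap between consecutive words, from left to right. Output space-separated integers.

Answer: 3

Derivation:
Line 1: ['all', 'angry'] (min_width=9, slack=4)
Line 2: ['forest', 'owl'] (min_width=10, slack=3)
Line 3: ['page', 'tomato'] (min_width=11, slack=2)
Line 4: ['sand', 'brown'] (min_width=10, slack=3)
Line 5: ['brick', 'end'] (min_width=9, slack=4)
Line 6: ['yellow'] (min_width=6, slack=7)
Line 7: ['evening', 'corn'] (min_width=12, slack=1)
Line 8: ['diamond'] (min_width=7, slack=6)
Line 9: ['garden'] (min_width=6, slack=7)
Line 10: ['triangle'] (min_width=8, slack=5)
Line 11: ['capture', 'top'] (min_width=11, slack=2)
Line 12: ['guitar'] (min_width=6, slack=7)
Line 13: ['dictionary'] (min_width=10, slack=3)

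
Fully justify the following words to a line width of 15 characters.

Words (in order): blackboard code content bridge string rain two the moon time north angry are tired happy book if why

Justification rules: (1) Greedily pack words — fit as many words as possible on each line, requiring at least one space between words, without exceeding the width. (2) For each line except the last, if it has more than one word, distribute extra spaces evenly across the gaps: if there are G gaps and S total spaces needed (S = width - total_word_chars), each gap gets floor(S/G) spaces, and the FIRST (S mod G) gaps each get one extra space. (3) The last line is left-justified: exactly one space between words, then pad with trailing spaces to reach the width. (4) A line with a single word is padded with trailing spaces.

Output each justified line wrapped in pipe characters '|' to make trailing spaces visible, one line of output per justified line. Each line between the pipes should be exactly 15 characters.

Answer: |blackboard code|
|content  bridge|
|string rain two|
|the  moon  time|
|north angry are|
|tired     happy|
|book if why    |

Derivation:
Line 1: ['blackboard', 'code'] (min_width=15, slack=0)
Line 2: ['content', 'bridge'] (min_width=14, slack=1)
Line 3: ['string', 'rain', 'two'] (min_width=15, slack=0)
Line 4: ['the', 'moon', 'time'] (min_width=13, slack=2)
Line 5: ['north', 'angry', 'are'] (min_width=15, slack=0)
Line 6: ['tired', 'happy'] (min_width=11, slack=4)
Line 7: ['book', 'if', 'why'] (min_width=11, slack=4)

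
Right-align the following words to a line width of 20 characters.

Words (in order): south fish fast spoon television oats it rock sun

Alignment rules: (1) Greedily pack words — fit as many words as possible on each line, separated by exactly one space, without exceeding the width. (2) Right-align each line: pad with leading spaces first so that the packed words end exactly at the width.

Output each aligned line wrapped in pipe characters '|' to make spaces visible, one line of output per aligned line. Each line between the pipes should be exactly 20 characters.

Answer: |     south fish fast|
|    spoon television|
|    oats it rock sun|

Derivation:
Line 1: ['south', 'fish', 'fast'] (min_width=15, slack=5)
Line 2: ['spoon', 'television'] (min_width=16, slack=4)
Line 3: ['oats', 'it', 'rock', 'sun'] (min_width=16, slack=4)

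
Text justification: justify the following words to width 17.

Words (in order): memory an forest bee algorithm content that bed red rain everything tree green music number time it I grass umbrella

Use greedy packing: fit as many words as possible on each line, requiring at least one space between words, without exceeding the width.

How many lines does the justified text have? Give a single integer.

Line 1: ['memory', 'an', 'forest'] (min_width=16, slack=1)
Line 2: ['bee', 'algorithm'] (min_width=13, slack=4)
Line 3: ['content', 'that', 'bed'] (min_width=16, slack=1)
Line 4: ['red', 'rain'] (min_width=8, slack=9)
Line 5: ['everything', 'tree'] (min_width=15, slack=2)
Line 6: ['green', 'music'] (min_width=11, slack=6)
Line 7: ['number', 'time', 'it', 'I'] (min_width=16, slack=1)
Line 8: ['grass', 'umbrella'] (min_width=14, slack=3)
Total lines: 8

Answer: 8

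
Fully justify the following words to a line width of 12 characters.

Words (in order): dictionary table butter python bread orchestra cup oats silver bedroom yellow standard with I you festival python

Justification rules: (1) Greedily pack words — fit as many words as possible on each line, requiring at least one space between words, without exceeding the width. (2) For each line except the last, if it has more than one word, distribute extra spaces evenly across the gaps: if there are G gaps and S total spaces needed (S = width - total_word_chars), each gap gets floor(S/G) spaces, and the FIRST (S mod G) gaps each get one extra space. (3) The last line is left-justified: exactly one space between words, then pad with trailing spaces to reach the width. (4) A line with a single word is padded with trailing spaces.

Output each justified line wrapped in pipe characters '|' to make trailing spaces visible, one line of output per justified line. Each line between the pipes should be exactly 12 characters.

Answer: |dictionary  |
|table butter|
|python bread|
|orchestra   |
|cup     oats|
|silver      |
|bedroom     |
|yellow      |
|standard    |
|with  I  you|
|festival    |
|python      |

Derivation:
Line 1: ['dictionary'] (min_width=10, slack=2)
Line 2: ['table', 'butter'] (min_width=12, slack=0)
Line 3: ['python', 'bread'] (min_width=12, slack=0)
Line 4: ['orchestra'] (min_width=9, slack=3)
Line 5: ['cup', 'oats'] (min_width=8, slack=4)
Line 6: ['silver'] (min_width=6, slack=6)
Line 7: ['bedroom'] (min_width=7, slack=5)
Line 8: ['yellow'] (min_width=6, slack=6)
Line 9: ['standard'] (min_width=8, slack=4)
Line 10: ['with', 'I', 'you'] (min_width=10, slack=2)
Line 11: ['festival'] (min_width=8, slack=4)
Line 12: ['python'] (min_width=6, slack=6)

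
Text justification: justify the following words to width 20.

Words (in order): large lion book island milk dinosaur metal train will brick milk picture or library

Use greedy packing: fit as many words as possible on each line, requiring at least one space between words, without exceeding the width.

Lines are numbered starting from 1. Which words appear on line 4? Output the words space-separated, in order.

Line 1: ['large', 'lion', 'book'] (min_width=15, slack=5)
Line 2: ['island', 'milk', 'dinosaur'] (min_width=20, slack=0)
Line 3: ['metal', 'train', 'will'] (min_width=16, slack=4)
Line 4: ['brick', 'milk', 'picture'] (min_width=18, slack=2)
Line 5: ['or', 'library'] (min_width=10, slack=10)

Answer: brick milk picture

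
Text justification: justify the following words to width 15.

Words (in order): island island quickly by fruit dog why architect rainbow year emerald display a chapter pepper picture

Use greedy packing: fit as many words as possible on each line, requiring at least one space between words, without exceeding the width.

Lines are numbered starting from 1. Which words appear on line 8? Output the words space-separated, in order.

Answer: pepper picture

Derivation:
Line 1: ['island', 'island'] (min_width=13, slack=2)
Line 2: ['quickly', 'by'] (min_width=10, slack=5)
Line 3: ['fruit', 'dog', 'why'] (min_width=13, slack=2)
Line 4: ['architect'] (min_width=9, slack=6)
Line 5: ['rainbow', 'year'] (min_width=12, slack=3)
Line 6: ['emerald', 'display'] (min_width=15, slack=0)
Line 7: ['a', 'chapter'] (min_width=9, slack=6)
Line 8: ['pepper', 'picture'] (min_width=14, slack=1)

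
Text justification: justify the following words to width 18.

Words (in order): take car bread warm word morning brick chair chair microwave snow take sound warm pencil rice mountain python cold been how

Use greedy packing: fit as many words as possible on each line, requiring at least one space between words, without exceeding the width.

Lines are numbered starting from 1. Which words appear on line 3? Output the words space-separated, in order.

Answer: brick chair chair

Derivation:
Line 1: ['take', 'car', 'bread'] (min_width=14, slack=4)
Line 2: ['warm', 'word', 'morning'] (min_width=17, slack=1)
Line 3: ['brick', 'chair', 'chair'] (min_width=17, slack=1)
Line 4: ['microwave', 'snow'] (min_width=14, slack=4)
Line 5: ['take', 'sound', 'warm'] (min_width=15, slack=3)
Line 6: ['pencil', 'rice'] (min_width=11, slack=7)
Line 7: ['mountain', 'python'] (min_width=15, slack=3)
Line 8: ['cold', 'been', 'how'] (min_width=13, slack=5)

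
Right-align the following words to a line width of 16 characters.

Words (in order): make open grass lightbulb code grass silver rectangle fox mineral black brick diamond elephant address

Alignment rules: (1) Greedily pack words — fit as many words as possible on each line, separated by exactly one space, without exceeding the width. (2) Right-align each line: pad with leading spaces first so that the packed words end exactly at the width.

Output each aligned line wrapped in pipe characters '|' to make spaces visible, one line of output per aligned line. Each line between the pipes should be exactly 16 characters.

Answer: | make open grass|
|  lightbulb code|
|    grass silver|
|   rectangle fox|
|   mineral black|
|   brick diamond|
|elephant address|

Derivation:
Line 1: ['make', 'open', 'grass'] (min_width=15, slack=1)
Line 2: ['lightbulb', 'code'] (min_width=14, slack=2)
Line 3: ['grass', 'silver'] (min_width=12, slack=4)
Line 4: ['rectangle', 'fox'] (min_width=13, slack=3)
Line 5: ['mineral', 'black'] (min_width=13, slack=3)
Line 6: ['brick', 'diamond'] (min_width=13, slack=3)
Line 7: ['elephant', 'address'] (min_width=16, slack=0)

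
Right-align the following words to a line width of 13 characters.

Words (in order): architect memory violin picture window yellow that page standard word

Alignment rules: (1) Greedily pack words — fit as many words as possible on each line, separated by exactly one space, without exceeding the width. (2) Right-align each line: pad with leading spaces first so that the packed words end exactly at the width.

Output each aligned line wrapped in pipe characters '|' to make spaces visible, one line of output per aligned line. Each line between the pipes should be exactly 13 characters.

Line 1: ['architect'] (min_width=9, slack=4)
Line 2: ['memory', 'violin'] (min_width=13, slack=0)
Line 3: ['picture'] (min_width=7, slack=6)
Line 4: ['window', 'yellow'] (min_width=13, slack=0)
Line 5: ['that', 'page'] (min_width=9, slack=4)
Line 6: ['standard', 'word'] (min_width=13, slack=0)

Answer: |    architect|
|memory violin|
|      picture|
|window yellow|
|    that page|
|standard word|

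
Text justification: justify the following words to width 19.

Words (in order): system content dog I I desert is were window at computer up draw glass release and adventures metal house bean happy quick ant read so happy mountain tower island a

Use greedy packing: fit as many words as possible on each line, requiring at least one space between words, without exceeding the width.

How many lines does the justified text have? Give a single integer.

Answer: 10

Derivation:
Line 1: ['system', 'content', 'dog'] (min_width=18, slack=1)
Line 2: ['I', 'I', 'desert', 'is', 'were'] (min_width=18, slack=1)
Line 3: ['window', 'at', 'computer'] (min_width=18, slack=1)
Line 4: ['up', 'draw', 'glass'] (min_width=13, slack=6)
Line 5: ['release', 'and'] (min_width=11, slack=8)
Line 6: ['adventures', 'metal'] (min_width=16, slack=3)
Line 7: ['house', 'bean', 'happy'] (min_width=16, slack=3)
Line 8: ['quick', 'ant', 'read', 'so'] (min_width=17, slack=2)
Line 9: ['happy', 'mountain'] (min_width=14, slack=5)
Line 10: ['tower', 'island', 'a'] (min_width=14, slack=5)
Total lines: 10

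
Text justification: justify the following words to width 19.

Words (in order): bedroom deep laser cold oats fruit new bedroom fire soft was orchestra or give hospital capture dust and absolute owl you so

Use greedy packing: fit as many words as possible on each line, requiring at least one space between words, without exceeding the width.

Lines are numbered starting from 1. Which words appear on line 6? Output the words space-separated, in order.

Line 1: ['bedroom', 'deep', 'laser'] (min_width=18, slack=1)
Line 2: ['cold', 'oats', 'fruit', 'new'] (min_width=19, slack=0)
Line 3: ['bedroom', 'fire', 'soft'] (min_width=17, slack=2)
Line 4: ['was', 'orchestra', 'or'] (min_width=16, slack=3)
Line 5: ['give', 'hospital'] (min_width=13, slack=6)
Line 6: ['capture', 'dust', 'and'] (min_width=16, slack=3)
Line 7: ['absolute', 'owl', 'you', 'so'] (min_width=19, slack=0)

Answer: capture dust and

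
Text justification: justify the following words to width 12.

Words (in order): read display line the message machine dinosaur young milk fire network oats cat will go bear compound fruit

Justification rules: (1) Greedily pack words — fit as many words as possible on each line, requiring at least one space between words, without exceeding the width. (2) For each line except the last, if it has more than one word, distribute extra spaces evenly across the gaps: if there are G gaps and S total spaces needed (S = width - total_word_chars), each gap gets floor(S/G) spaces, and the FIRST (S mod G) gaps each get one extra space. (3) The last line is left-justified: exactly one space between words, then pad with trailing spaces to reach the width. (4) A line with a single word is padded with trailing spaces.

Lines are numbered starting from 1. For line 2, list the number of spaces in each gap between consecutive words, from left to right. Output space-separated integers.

Answer: 5

Derivation:
Line 1: ['read', 'display'] (min_width=12, slack=0)
Line 2: ['line', 'the'] (min_width=8, slack=4)
Line 3: ['message'] (min_width=7, slack=5)
Line 4: ['machine'] (min_width=7, slack=5)
Line 5: ['dinosaur'] (min_width=8, slack=4)
Line 6: ['young', 'milk'] (min_width=10, slack=2)
Line 7: ['fire', 'network'] (min_width=12, slack=0)
Line 8: ['oats', 'cat'] (min_width=8, slack=4)
Line 9: ['will', 'go', 'bear'] (min_width=12, slack=0)
Line 10: ['compound'] (min_width=8, slack=4)
Line 11: ['fruit'] (min_width=5, slack=7)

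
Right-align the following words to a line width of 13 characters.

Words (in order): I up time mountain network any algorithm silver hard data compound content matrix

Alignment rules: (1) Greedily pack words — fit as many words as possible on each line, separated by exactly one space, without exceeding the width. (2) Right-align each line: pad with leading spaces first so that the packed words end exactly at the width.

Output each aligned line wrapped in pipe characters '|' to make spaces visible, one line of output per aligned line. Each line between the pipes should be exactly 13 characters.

Line 1: ['I', 'up', 'time'] (min_width=9, slack=4)
Line 2: ['mountain'] (min_width=8, slack=5)
Line 3: ['network', 'any'] (min_width=11, slack=2)
Line 4: ['algorithm'] (min_width=9, slack=4)
Line 5: ['silver', 'hard'] (min_width=11, slack=2)
Line 6: ['data', 'compound'] (min_width=13, slack=0)
Line 7: ['content'] (min_width=7, slack=6)
Line 8: ['matrix'] (min_width=6, slack=7)

Answer: |    I up time|
|     mountain|
|  network any|
|    algorithm|
|  silver hard|
|data compound|
|      content|
|       matrix|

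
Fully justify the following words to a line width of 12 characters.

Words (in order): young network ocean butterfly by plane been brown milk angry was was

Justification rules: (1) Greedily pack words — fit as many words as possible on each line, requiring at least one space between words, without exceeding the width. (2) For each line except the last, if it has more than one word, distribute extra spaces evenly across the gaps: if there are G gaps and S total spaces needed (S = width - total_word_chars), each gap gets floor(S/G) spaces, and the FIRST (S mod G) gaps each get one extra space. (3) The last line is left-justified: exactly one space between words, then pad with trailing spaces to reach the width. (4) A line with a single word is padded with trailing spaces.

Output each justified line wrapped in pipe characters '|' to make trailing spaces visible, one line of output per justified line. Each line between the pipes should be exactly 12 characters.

Line 1: ['young'] (min_width=5, slack=7)
Line 2: ['network'] (min_width=7, slack=5)
Line 3: ['ocean'] (min_width=5, slack=7)
Line 4: ['butterfly', 'by'] (min_width=12, slack=0)
Line 5: ['plane', 'been'] (min_width=10, slack=2)
Line 6: ['brown', 'milk'] (min_width=10, slack=2)
Line 7: ['angry', 'was'] (min_width=9, slack=3)
Line 8: ['was'] (min_width=3, slack=9)

Answer: |young       |
|network     |
|ocean       |
|butterfly by|
|plane   been|
|brown   milk|
|angry    was|
|was         |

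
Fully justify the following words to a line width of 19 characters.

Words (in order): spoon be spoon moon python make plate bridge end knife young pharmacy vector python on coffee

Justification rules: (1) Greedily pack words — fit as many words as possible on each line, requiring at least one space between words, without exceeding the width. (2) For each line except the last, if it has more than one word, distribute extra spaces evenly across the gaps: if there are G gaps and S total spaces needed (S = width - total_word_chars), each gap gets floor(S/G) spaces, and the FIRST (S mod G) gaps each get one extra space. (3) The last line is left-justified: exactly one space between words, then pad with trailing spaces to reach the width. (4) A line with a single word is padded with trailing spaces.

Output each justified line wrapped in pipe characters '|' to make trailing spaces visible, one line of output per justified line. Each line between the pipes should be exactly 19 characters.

Line 1: ['spoon', 'be', 'spoon', 'moon'] (min_width=19, slack=0)
Line 2: ['python', 'make', 'plate'] (min_width=17, slack=2)
Line 3: ['bridge', 'end', 'knife'] (min_width=16, slack=3)
Line 4: ['young', 'pharmacy'] (min_width=14, slack=5)
Line 5: ['vector', 'python', 'on'] (min_width=16, slack=3)
Line 6: ['coffee'] (min_width=6, slack=13)

Answer: |spoon be spoon moon|
|python  make  plate|
|bridge   end  knife|
|young      pharmacy|
|vector   python  on|
|coffee             |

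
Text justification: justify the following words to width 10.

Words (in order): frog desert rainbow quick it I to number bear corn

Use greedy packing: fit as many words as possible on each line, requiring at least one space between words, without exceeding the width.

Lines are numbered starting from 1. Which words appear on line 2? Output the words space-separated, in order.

Answer: desert

Derivation:
Line 1: ['frog'] (min_width=4, slack=6)
Line 2: ['desert'] (min_width=6, slack=4)
Line 3: ['rainbow'] (min_width=7, slack=3)
Line 4: ['quick', 'it', 'I'] (min_width=10, slack=0)
Line 5: ['to', 'number'] (min_width=9, slack=1)
Line 6: ['bear', 'corn'] (min_width=9, slack=1)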